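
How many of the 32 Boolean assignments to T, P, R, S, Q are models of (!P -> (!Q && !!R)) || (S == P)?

Initial set: {((!P -> (!Q && !!R)) || (S == P))}.
((!P -> (!Q && !!R)) || (S == P)): β-rule — branch into (!P -> (!Q && !!R))  //  (S == P).
  branch 1 (add (!P -> (!Q && !!R))):
    (!P -> (!Q && !!R)): β-rule — branch into !!P  //  (!Q && !!R).
      branch 1.1 (add !!P):
        ○ open, literals {P=true}.
      branch 1.2 (add (!Q && !!R)):
        (!Q && !!R): α-rule — add !Q, !!R.
        !!R: drop double negation, giving R.
        ○ open, literals {Q=false, R=true}.
  branch 2 (add (S == P)):
    (S == P): β-rule — branch into S, P  //  !S, !P.
      branch 2.1 (add S, P):
        ○ open, literals {P=true, S=true}.
      branch 2.2 (add !S, !P):
        ○ open, literals {P=false, S=false}.
0 branches closed, 4 open.
Each open branch fixes some atoms; the unmentioned ones are free. Counting distinct full assignments: branch {P=true} (T, R, S, Q) contributes 16 new; branch {Q=false, R=true} (T, P, S) contributes 4 new; branch {P=true, S=true} (T, R, Q) contributes 0 new; branch {P=false, S=false} (T, R, Q) contributes 6 new. Total: 26.

26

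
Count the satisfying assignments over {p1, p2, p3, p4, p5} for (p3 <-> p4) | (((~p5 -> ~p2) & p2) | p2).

Initial set: {((p3 <-> p4) | (((~p5 -> ~p2) & p2) | p2))}.
((p3 <-> p4) | (((~p5 -> ~p2) & p2) | p2)): β-rule — branch into (p3 <-> p4)  //  (((~p5 -> ~p2) & p2) | p2).
  branch 1 (add (p3 <-> p4)):
    (p3 <-> p4): β-rule — branch into p3, p4  //  ~p3, ~p4.
      branch 1.1 (add p3, p4):
        ○ open, literals {p3=true, p4=true}.
      branch 1.2 (add ~p3, ~p4):
        ○ open, literals {p3=false, p4=false}.
  branch 2 (add (((~p5 -> ~p2) & p2) | p2)):
    (((~p5 -> ~p2) & p2) | p2): β-rule — branch into ((~p5 -> ~p2) & p2)  //  p2.
      branch 2.1 (add ((~p5 -> ~p2) & p2)):
        ((~p5 -> ~p2) & p2): α-rule — add (~p5 -> ~p2), p2.
        (~p5 -> ~p2): β-rule — branch into ~~p5  //  ~p2.
          branch 2.1.1 (add ~~p5):
            ○ open, literals {p2=true, p5=true}.
          branch 2.1.2 (add ~p2):
            × closes — contains both p2 and ~p2.
      branch 2.2 (add p2):
        ○ open, literals {p2=true}.
1 branch closed, 4 open.
Each open branch fixes some atoms; the unmentioned ones are free. Counting distinct full assignments: branch {p3=true, p4=true} (p1, p2, p5) contributes 8 new; branch {p3=false, p4=false} (p1, p2, p5) contributes 8 new; branch {p2=true, p5=true} (p1, p3, p4) contributes 4 new; branch {p2=true} (p1, p3, p4, p5) contributes 4 new. Total: 24.

24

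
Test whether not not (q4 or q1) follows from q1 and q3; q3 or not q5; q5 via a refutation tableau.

Initial set: {T (q1 and q3); T (q3 or not q5); T q5; F not not (q4 or q1)}.
T (q1 and q3): α-rule — add T q1, T q3.
F not not (q4 or q1): drop double negation, giving F (q4 or q1).
F (q4 or q1): α-rule — add F q4, F q1.
× closes — contains both q1 and not q1.
All 1 branch closes.
Every branch closed, so the premises entail the conclusion.

Yes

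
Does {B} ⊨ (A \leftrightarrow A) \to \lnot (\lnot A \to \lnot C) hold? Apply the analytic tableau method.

No

Initial set: {B; \lnot ((A \leftrightarrow A) \to \lnot (\lnot A \to \lnot C))}.
\lnot ((A \leftrightarrow A) \to \lnot (\lnot A \to \lnot C)): α-rule — add (A \leftrightarrow A), \lnot \lnot (\lnot A \to \lnot C).
(A \leftrightarrow A): β-rule — branch into A, A  //  \lnot A, \lnot A.
  branch 1 (add A, A):
    \lnot \lnot (\lnot A \to \lnot C): β-rule — branch into \lnot \lnot A  //  \lnot C.
      branch 1.1 (add \lnot \lnot A):
        ○ open, literals {A=1, B=1}.
      branch 1.2 (add \lnot C):
        ○ open, literals {A=1, B=1, C=0}.
  branch 2 (add \lnot A, \lnot A):
    \lnot \lnot (\lnot A \to \lnot C): β-rule — branch into \lnot \lnot A  //  \lnot C.
      branch 2.1 (add \lnot \lnot A):
        × closes — contains both A and \lnot A.
      branch 2.2 (add \lnot C):
        ○ open, literals {A=0, B=1, C=0}.
1 branch closed, 3 open.
An open branch gives a countermodel: A=1, B=1 (unmentioned atoms arbitrary); the premises hold there but the conclusion fails.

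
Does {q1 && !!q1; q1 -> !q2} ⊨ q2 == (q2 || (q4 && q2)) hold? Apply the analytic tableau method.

Initial set: {(q1 && !!q1); (q1 -> !q2); !(q2 == (q2 || (q4 && q2)))}.
(q1 && !!q1): α-rule — add q1, !!q1.
!!q1: drop double negation, giving q1.
(q1 -> !q2): β-rule — branch into !q1  //  !q2.
  branch 1 (add !q1):
    × closes — contains both q1 and !q1.
  branch 2 (add !q2):
    !(q2 == (q2 || (q4 && q2))): β-rule — branch into q2, !(q2 || (q4 && q2))  //  !q2, (q2 || (q4 && q2)).
      branch 2.1 (add q2, !(q2 || (q4 && q2))):
        × closes — contains both q2 and !q2.
      branch 2.2 (add !q2, (q2 || (q4 && q2))):
        (q2 || (q4 && q2)): β-rule — branch into q2  //  (q4 && q2).
          branch 2.2.1 (add q2):
            × closes — contains both q2 and !q2.
          branch 2.2.2 (add (q4 && q2)):
            (q4 && q2): α-rule — add q4, q2.
            × closes — contains both q2 and !q2.
All 4 branches close.
Every branch closed, so the premises entail the conclusion.

Yes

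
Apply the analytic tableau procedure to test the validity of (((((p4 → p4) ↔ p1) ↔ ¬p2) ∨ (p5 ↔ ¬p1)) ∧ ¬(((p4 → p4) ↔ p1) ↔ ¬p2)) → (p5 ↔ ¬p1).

Valid

Assume the negation and expand:
Initial set: {¬((((((p4 → p4) ↔ p1) ↔ ¬p2) ∨ (p5 ↔ ¬p1)) ∧ ¬(((p4 → p4) ↔ p1) ↔ ¬p2)) → (p5 ↔ ¬p1))}.
¬((((((p4 → p4) ↔ p1) ↔ ¬p2) ∨ (p5 ↔ ¬p1)) ∧ ¬(((p4 → p4) ↔ p1) ↔ ¬p2)) → (p5 ↔ ¬p1)): α-rule — add (((((p4 → p4) ↔ p1) ↔ ¬p2) ∨ (p5 ↔ ¬p1)) ∧ ¬(((p4 → p4) ↔ p1) ↔ ¬p2)), ¬(p5 ↔ ¬p1).
(((((p4 → p4) ↔ p1) ↔ ¬p2) ∨ (p5 ↔ ¬p1)) ∧ ¬(((p4 → p4) ↔ p1) ↔ ¬p2)): α-rule — add ((((p4 → p4) ↔ p1) ↔ ¬p2) ∨ (p5 ↔ ¬p1)), ¬(((p4 → p4) ↔ p1) ↔ ¬p2).
¬(p5 ↔ ¬p1): β-rule — branch into p5, ¬¬p1  //  ¬p5, ¬p1.
  branch 1 (add p5, ¬¬p1):
    ((((p4 → p4) ↔ p1) ↔ ¬p2) ∨ (p5 ↔ ¬p1)): β-rule — branch into (((p4 → p4) ↔ p1) ↔ ¬p2)  //  (p5 ↔ ¬p1).
      branch 1.1 (add (((p4 → p4) ↔ p1) ↔ ¬p2)):
        ¬(((p4 → p4) ↔ p1) ↔ ¬p2): β-rule — branch into ((p4 → p4) ↔ p1), ¬¬p2  //  ¬((p4 → p4) ↔ p1), ¬p2.
          branch 1.1.1 (add ((p4 → p4) ↔ p1), ¬¬p2):
            (((p4 → p4) ↔ p1) ↔ ¬p2): β-rule — branch into ((p4 → p4) ↔ p1), ¬p2  //  ¬((p4 → p4) ↔ p1), ¬¬p2.
              branch 1.1.1.1 (add ((p4 → p4) ↔ p1), ¬p2):
                × closes — contains both p2 and ¬p2.
              branch 1.1.1.2 (add ¬((p4 → p4) ↔ p1), ¬¬p2):
                ((p4 → p4) ↔ p1): β-rule — branch into (p4 → p4), p1  //  ¬(p4 → p4), ¬p1.
                  branch 1.1.1.2.1 (add (p4 → p4), p1):
                    ¬((p4 → p4) ↔ p1): β-rule — branch into (p4 → p4), ¬p1  //  ¬(p4 → p4), p1.
                      branch 1.1.1.2.1.1 (add (p4 → p4), ¬p1):
                        × closes — contains both p1 and ¬p1.
                      branch 1.1.1.2.1.2 (add ¬(p4 → p4), p1):
                        ¬(p4 → p4): α-rule — add p4, ¬p4.
                        × closes — contains both p4 and ¬p4.
                  branch 1.1.1.2.2 (add ¬(p4 → p4), ¬p1):
                    × closes — contains both p1 and ¬p1.
          branch 1.1.2 (add ¬((p4 → p4) ↔ p1), ¬p2):
            (((p4 → p4) ↔ p1) ↔ ¬p2): β-rule — branch into ((p4 → p4) ↔ p1), ¬p2  //  ¬((p4 → p4) ↔ p1), ¬¬p2.
              branch 1.1.2.1 (add ((p4 → p4) ↔ p1), ¬p2):
                ¬((p4 → p4) ↔ p1): β-rule — branch into (p4 → p4), ¬p1  //  ¬(p4 → p4), p1.
                  branch 1.1.2.1.1 (add (p4 → p4), ¬p1):
                    × closes — contains both p1 and ¬p1.
                  branch 1.1.2.1.2 (add ¬(p4 → p4), p1):
                    ¬(p4 → p4): α-rule — add p4, ¬p4.
                    × closes — contains both p4 and ¬p4.
              branch 1.1.2.2 (add ¬((p4 → p4) ↔ p1), ¬¬p2):
                × closes — contains both p2 and ¬p2.
      branch 1.2 (add (p5 ↔ ¬p1)):
        ¬(((p4 → p4) ↔ p1) ↔ ¬p2): β-rule — branch into ((p4 → p4) ↔ p1), ¬¬p2  //  ¬((p4 → p4) ↔ p1), ¬p2.
          branch 1.2.1 (add ((p4 → p4) ↔ p1), ¬¬p2):
            (p5 ↔ ¬p1): β-rule — branch into p5, ¬p1  //  ¬p5, ¬¬p1.
              branch 1.2.1.1 (add p5, ¬p1):
                × closes — contains both p1 and ¬p1.
              branch 1.2.1.2 (add ¬p5, ¬¬p1):
                × closes — contains both p5 and ¬p5.
          branch 1.2.2 (add ¬((p4 → p4) ↔ p1), ¬p2):
            (p5 ↔ ¬p1): β-rule — branch into p5, ¬p1  //  ¬p5, ¬¬p1.
              branch 1.2.2.1 (add p5, ¬p1):
                × closes — contains both p1 and ¬p1.
              branch 1.2.2.2 (add ¬p5, ¬¬p1):
                × closes — contains both p5 and ¬p5.
  branch 2 (add ¬p5, ¬p1):
    ((((p4 → p4) ↔ p1) ↔ ¬p2) ∨ (p5 ↔ ¬p1)): β-rule — branch into (((p4 → p4) ↔ p1) ↔ ¬p2)  //  (p5 ↔ ¬p1).
      branch 2.1 (add (((p4 → p4) ↔ p1) ↔ ¬p2)):
        ¬(((p4 → p4) ↔ p1) ↔ ¬p2): β-rule — branch into ((p4 → p4) ↔ p1), ¬¬p2  //  ¬((p4 → p4) ↔ p1), ¬p2.
          branch 2.1.1 (add ((p4 → p4) ↔ p1), ¬¬p2):
            (((p4 → p4) ↔ p1) ↔ ¬p2): β-rule — branch into ((p4 → p4) ↔ p1), ¬p2  //  ¬((p4 → p4) ↔ p1), ¬¬p2.
              branch 2.1.1.1 (add ((p4 → p4) ↔ p1), ¬p2):
                × closes — contains both p2 and ¬p2.
              branch 2.1.1.2 (add ¬((p4 → p4) ↔ p1), ¬¬p2):
                ((p4 → p4) ↔ p1): β-rule — branch into (p4 → p4), p1  //  ¬(p4 → p4), ¬p1.
                  branch 2.1.1.2.1 (add (p4 → p4), p1):
                    × closes — contains both p1 and ¬p1.
                  branch 2.1.1.2.2 (add ¬(p4 → p4), ¬p1):
                    ¬(p4 → p4): α-rule — add p4, ¬p4.
                    × closes — contains both p4 and ¬p4.
          branch 2.1.2 (add ¬((p4 → p4) ↔ p1), ¬p2):
            (((p4 → p4) ↔ p1) ↔ ¬p2): β-rule — branch into ((p4 → p4) ↔ p1), ¬p2  //  ¬((p4 → p4) ↔ p1), ¬¬p2.
              branch 2.1.2.1 (add ((p4 → p4) ↔ p1), ¬p2):
                ¬((p4 → p4) ↔ p1): β-rule — branch into (p4 → p4), ¬p1  //  ¬(p4 → p4), p1.
                  branch 2.1.2.1.1 (add (p4 → p4), ¬p1):
                    ((p4 → p4) ↔ p1): β-rule — branch into (p4 → p4), p1  //  ¬(p4 → p4), ¬p1.
                      branch 2.1.2.1.1.1 (add (p4 → p4), p1):
                        × closes — contains both p1 and ¬p1.
                      branch 2.1.2.1.1.2 (add ¬(p4 → p4), ¬p1):
                        ¬(p4 → p4): α-rule — add p4, ¬p4.
                        × closes — contains both p4 and ¬p4.
                  branch 2.1.2.1.2 (add ¬(p4 → p4), p1):
                    × closes — contains both p1 and ¬p1.
              branch 2.1.2.2 (add ¬((p4 → p4) ↔ p1), ¬¬p2):
                × closes — contains both p2 and ¬p2.
      branch 2.2 (add (p5 ↔ ¬p1)):
        ¬(((p4 → p4) ↔ p1) ↔ ¬p2): β-rule — branch into ((p4 → p4) ↔ p1), ¬¬p2  //  ¬((p4 → p4) ↔ p1), ¬p2.
          branch 2.2.1 (add ((p4 → p4) ↔ p1), ¬¬p2):
            (p5 ↔ ¬p1): β-rule — branch into p5, ¬p1  //  ¬p5, ¬¬p1.
              branch 2.2.1.1 (add p5, ¬p1):
                × closes — contains both p5 and ¬p5.
              branch 2.2.1.2 (add ¬p5, ¬¬p1):
                × closes — contains both p1 and ¬p1.
          branch 2.2.2 (add ¬((p4 → p4) ↔ p1), ¬p2):
            (p5 ↔ ¬p1): β-rule — branch into p5, ¬p1  //  ¬p5, ¬¬p1.
              branch 2.2.2.1 (add p5, ¬p1):
                × closes — contains both p5 and ¬p5.
              branch 2.2.2.2 (add ¬p5, ¬¬p1):
                × closes — contains both p1 and ¬p1.
All 22 branches close.
Every branch closed, so the negation is unsatisfiable and the formula is valid.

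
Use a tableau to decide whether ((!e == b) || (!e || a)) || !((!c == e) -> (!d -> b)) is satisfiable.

Initial set: {(((!e == b) || (!e || a)) || !((!c == e) -> (!d -> b)))}.
(((!e == b) || (!e || a)) || !((!c == e) -> (!d -> b))): β-rule — branch into ((!e == b) || (!e || a))  //  !((!c == e) -> (!d -> b)).
  branch 1 (add ((!e == b) || (!e || a))):
    ((!e == b) || (!e || a)): β-rule — branch into (!e == b)  //  (!e || a).
      branch 1.1 (add (!e == b)):
        (!e == b): β-rule — branch into !e, b  //  !!e, !b.
          branch 1.1.1 (add !e, b):
            ○ open, literals {b=T, e=F}.
          branch 1.1.2 (add !!e, !b):
            ○ open, literals {b=F, e=T}.
      branch 1.2 (add (!e || a)):
        (!e || a): β-rule — branch into !e  //  a.
          branch 1.2.1 (add !e):
            ○ open, literals {e=F}.
          branch 1.2.2 (add a):
            ○ open, literals {a=T}.
  branch 2 (add !((!c == e) -> (!d -> b))):
    !((!c == e) -> (!d -> b)): α-rule — add (!c == e), !(!d -> b).
    !(!d -> b): α-rule — add !d, !b.
    (!c == e): β-rule — branch into !c, e  //  !!c, !e.
      branch 2.1 (add !c, e):
        ○ open, literals {b=F, c=F, d=F, e=T}.
      branch 2.2 (add !!c, !e):
        ○ open, literals {b=F, c=T, d=F, e=F}.
0 branches closed, 6 open.
An open branch gives a satisfying assignment: b=T, e=F.

Satisfiable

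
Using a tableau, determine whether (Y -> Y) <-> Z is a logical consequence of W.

No

Initial set: {W; ~((Y -> Y) <-> Z)}.
~((Y -> Y) <-> Z): β-rule — branch into (Y -> Y), ~Z  //  ~(Y -> Y), Z.
  branch 1 (add (Y -> Y), ~Z):
    (Y -> Y): β-rule — branch into ~Y  //  Y.
      branch 1.1 (add ~Y):
        ○ open, literals {W=true, Y=false, Z=false}.
      branch 1.2 (add Y):
        ○ open, literals {W=true, Y=true, Z=false}.
  branch 2 (add ~(Y -> Y), Z):
    ~(Y -> Y): α-rule — add Y, ~Y.
    × closes — contains both Y and ~Y.
1 branch closed, 2 open.
An open branch gives a countermodel: W=true, Y=false, Z=false (unmentioned atoms arbitrary); the premises hold there but the conclusion fails.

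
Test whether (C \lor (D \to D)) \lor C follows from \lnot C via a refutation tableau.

Initial set: {\lnot C; \lnot ((C \lor (D \to D)) \lor C)}.
\lnot ((C \lor (D \to D)) \lor C): α-rule — add \lnot (C \lor (D \to D)), \lnot C.
\lnot (C \lor (D \to D)): α-rule — add \lnot C, \lnot (D \to D).
\lnot (D \to D): α-rule — add D, \lnot D.
× closes — contains both D and \lnot D.
All 1 branch closes.
Every branch closed, so the premises entail the conclusion.

Yes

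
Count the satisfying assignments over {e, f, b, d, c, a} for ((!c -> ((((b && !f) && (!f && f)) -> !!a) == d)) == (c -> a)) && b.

16

Initial set: {(((!c -> ((((b && !f) && (!f && f)) -> !!a) == d)) == (c -> a)) && b)}.
(((!c -> ((((b && !f) && (!f && f)) -> !!a) == d)) == (c -> a)) && b): α-rule — add ((!c -> ((((b && !f) && (!f && f)) -> !!a) == d)) == (c -> a)), b.
((!c -> ((((b && !f) && (!f && f)) -> !!a) == d)) == (c -> a)): β-rule — branch into (!c -> ((((b && !f) && (!f && f)) -> !!a) == d)), (c -> a)  //  !(!c -> ((((b && !f) && (!f && f)) -> !!a) == d)), !(c -> a).
  branch 1 (add (!c -> ((((b && !f) && (!f && f)) -> !!a) == d)), (c -> a)):
    (!c -> ((((b && !f) && (!f && f)) -> !!a) == d)): β-rule — branch into !!c  //  ((((b && !f) && (!f && f)) -> !!a) == d).
      branch 1.1 (add !!c):
        (c -> a): β-rule — branch into !c  //  a.
          branch 1.1.1 (add !c):
            × closes — contains both c and !c.
          branch 1.1.2 (add a):
            ○ open, literals {a=true, b=true, c=true}.
      branch 1.2 (add ((((b && !f) && (!f && f)) -> !!a) == d)):
        (c -> a): β-rule — branch into !c  //  a.
          branch 1.2.1 (add !c):
            ((((b && !f) && (!f && f)) -> !!a) == d): β-rule — branch into (((b && !f) && (!f && f)) -> !!a), d  //  !(((b && !f) && (!f && f)) -> !!a), !d.
              branch 1.2.1.1 (add (((b && !f) && (!f && f)) -> !!a), d):
                (((b && !f) && (!f && f)) -> !!a): β-rule — branch into !((b && !f) && (!f && f))  //  !!a.
                  branch 1.2.1.1.1 (add !((b && !f) && (!f && f))):
                    !((b && !f) && (!f && f)): β-rule — branch into !(b && !f)  //  !(!f && f).
                      branch 1.2.1.1.1.1 (add !(b && !f)):
                        !(b && !f): β-rule — branch into !b  //  !!f.
                          branch 1.2.1.1.1.1.1 (add !b):
                            × closes — contains both b and !b.
                          branch 1.2.1.1.1.1.2 (add !!f):
                            ○ open, literals {b=true, c=false, d=true, f=true}.
                      branch 1.2.1.1.1.2 (add !(!f && f)):
                        !(!f && f): β-rule — branch into !!f  //  !f.
                          branch 1.2.1.1.1.2.1 (add !!f):
                            ○ open, literals {b=true, c=false, d=true, f=true}.
                          branch 1.2.1.1.1.2.2 (add !f):
                            ○ open, literals {b=true, c=false, d=true, f=false}.
                  branch 1.2.1.1.2 (add !!a):
                    !!a: drop double negation, giving a.
                    ○ open, literals {a=true, b=true, c=false, d=true}.
              branch 1.2.1.2 (add !(((b && !f) && (!f && f)) -> !!a), !d):
                !(((b && !f) && (!f && f)) -> !!a): α-rule — add ((b && !f) && (!f && f)), !!!a.
                ((b && !f) && (!f && f)): α-rule — add (b && !f), (!f && f).
                !!!a: drop double negation, giving !a.
                (b && !f): α-rule — add b, !f.
                (!f && f): α-rule — add !f, f.
                × closes — contains both f and !f.
          branch 1.2.2 (add a):
            ((((b && !f) && (!f && f)) -> !!a) == d): β-rule — branch into (((b && !f) && (!f && f)) -> !!a), d  //  !(((b && !f) && (!f && f)) -> !!a), !d.
              branch 1.2.2.1 (add (((b && !f) && (!f && f)) -> !!a), d):
                (((b && !f) && (!f && f)) -> !!a): β-rule — branch into !((b && !f) && (!f && f))  //  !!a.
                  branch 1.2.2.1.1 (add !((b && !f) && (!f && f))):
                    !((b && !f) && (!f && f)): β-rule — branch into !(b && !f)  //  !(!f && f).
                      branch 1.2.2.1.1.1 (add !(b && !f)):
                        !(b && !f): β-rule — branch into !b  //  !!f.
                          branch 1.2.2.1.1.1.1 (add !b):
                            × closes — contains both b and !b.
                          branch 1.2.2.1.1.1.2 (add !!f):
                            ○ open, literals {a=true, b=true, d=true, f=true}.
                      branch 1.2.2.1.1.2 (add !(!f && f)):
                        !(!f && f): β-rule — branch into !!f  //  !f.
                          branch 1.2.2.1.1.2.1 (add !!f):
                            ○ open, literals {a=true, b=true, d=true, f=true}.
                          branch 1.2.2.1.1.2.2 (add !f):
                            ○ open, literals {a=true, b=true, d=true, f=false}.
                  branch 1.2.2.1.2 (add !!a):
                    !!a: drop double negation, giving a.
                    ○ open, literals {a=true, b=true, d=true}.
              branch 1.2.2.2 (add !(((b && !f) && (!f && f)) -> !!a), !d):
                !(((b && !f) && (!f && f)) -> !!a): α-rule — add ((b && !f) && (!f && f)), !!!a.
                ((b && !f) && (!f && f)): α-rule — add (b && !f), (!f && f).
                !!!a: drop double negation, giving !a.
                × closes — contains both a and !a.
  branch 2 (add !(!c -> ((((b && !f) && (!f && f)) -> !!a) == d)), !(c -> a)):
    !(!c -> ((((b && !f) && (!f && f)) -> !!a) == d)): α-rule — add !c, !((((b && !f) && (!f && f)) -> !!a) == d).
    !(c -> a): α-rule — add c, !a.
    × closes — contains both c and !c.
6 branches closed, 9 open.
Each open branch fixes some atoms; the unmentioned ones are free. Counting distinct full assignments: branch {a=true, b=true, c=true} (e, f, d) contributes 8 new; branch {b=true, c=false, d=true, f=true} (e, a) contributes 4 new; branch {b=true, c=false, d=true, f=true} (e, a) contributes 0 new; branch {b=true, c=false, d=true, f=false} (e, a) contributes 4 new; branch {a=true, b=true, c=false, d=true} (e, f) contributes 0 new; branch {a=true, b=true, d=true, f=true} (e, c) contributes 0 new; branch {a=true, b=true, d=true, f=true} (e, c) contributes 0 new; branch {a=true, b=true, d=true, f=false} (e, c) contributes 0 new; branch {a=true, b=true, d=true} (e, f, c) contributes 0 new. Total: 16.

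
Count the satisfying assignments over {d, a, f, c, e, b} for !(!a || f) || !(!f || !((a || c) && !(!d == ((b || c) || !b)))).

Initial set: {(!(!a || f) || !(!f || !((a || c) && !(!d == ((b || c) || !b)))))}.
(!(!a || f) || !(!f || !((a || c) && !(!d == ((b || c) || !b))))): β-rule — branch into !(!a || f)  //  !(!f || !((a || c) && !(!d == ((b || c) || !b)))).
  branch 1 (add !(!a || f)):
    !(!a || f): α-rule — add !!a, !f.
    ○ open, literals {a=T, f=F}.
  branch 2 (add !(!f || !((a || c) && !(!d == ((b || c) || !b))))):
    !(!f || !((a || c) && !(!d == ((b || c) || !b)))): α-rule — add !!f, !!((a || c) && !(!d == ((b || c) || !b))).
    !!((a || c) && !(!d == ((b || c) || !b))): α-rule — add (a || c), !(!d == ((b || c) || !b)).
    (a || c): β-rule — branch into a  //  c.
      branch 2.1 (add a):
        !(!d == ((b || c) || !b)): β-rule — branch into !d, !((b || c) || !b)  //  !!d, ((b || c) || !b).
          branch 2.1.1 (add !d, !((b || c) || !b)):
            !((b || c) || !b): α-rule — add !(b || c), !!b.
            !(b || c): α-rule — add !b, !c.
            × closes — contains both b and !b.
          branch 2.1.2 (add !!d, ((b || c) || !b)):
            ((b || c) || !b): β-rule — branch into (b || c)  //  !b.
              branch 2.1.2.1 (add (b || c)):
                (b || c): β-rule — branch into b  //  c.
                  branch 2.1.2.1.1 (add b):
                    ○ open, literals {a=T, b=T, d=T, f=T}.
                  branch 2.1.2.1.2 (add c):
                    ○ open, literals {a=T, c=T, d=T, f=T}.
              branch 2.1.2.2 (add !b):
                ○ open, literals {a=T, b=F, d=T, f=T}.
      branch 2.2 (add c):
        !(!d == ((b || c) || !b)): β-rule — branch into !d, !((b || c) || !b)  //  !!d, ((b || c) || !b).
          branch 2.2.1 (add !d, !((b || c) || !b)):
            !((b || c) || !b): α-rule — add !(b || c), !!b.
            !(b || c): α-rule — add !b, !c.
            × closes — contains both b and !b.
          branch 2.2.2 (add !!d, ((b || c) || !b)):
            ((b || c) || !b): β-rule — branch into (b || c)  //  !b.
              branch 2.2.2.1 (add (b || c)):
                (b || c): β-rule — branch into b  //  c.
                  branch 2.2.2.1.1 (add b):
                    ○ open, literals {b=T, c=T, d=T, f=T}.
                  branch 2.2.2.1.2 (add c):
                    ○ open, literals {c=T, d=T, f=T}.
              branch 2.2.2.2 (add !b):
                ○ open, literals {b=F, c=T, d=T, f=T}.
2 branches closed, 7 open.
Each open branch fixes some atoms; the unmentioned ones are free. Counting distinct full assignments: branch {a=T, f=F} (d, c, e, b) contributes 16 new; branch {a=T, b=T, d=T, f=T} (c, e) contributes 4 new; branch {a=T, c=T, d=T, f=T} (e, b) contributes 2 new; branch {a=T, b=F, d=T, f=T} (c, e) contributes 2 new; branch {b=T, c=T, d=T, f=T} (a, e) contributes 2 new; branch {c=T, d=T, f=T} (a, e, b) contributes 2 new; branch {b=F, c=T, d=T, f=T} (a, e) contributes 0 new. Total: 28.

28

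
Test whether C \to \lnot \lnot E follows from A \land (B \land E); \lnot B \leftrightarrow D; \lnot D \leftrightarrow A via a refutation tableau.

Yes

Initial set: {(A \land (B \land E)); (\lnot B \leftrightarrow D); (\lnot D \leftrightarrow A); \lnot (C \to \lnot \lnot E)}.
(A \land (B \land E)): α-rule — add A, (B \land E).
\lnot (C \to \lnot \lnot E): α-rule — add C, \lnot \lnot \lnot E.
(B \land E): α-rule — add B, E.
\lnot \lnot \lnot E: drop double negation, giving \lnot E.
× closes — contains both E and \lnot E.
All 1 branch closes.
Every branch closed, so the premises entail the conclusion.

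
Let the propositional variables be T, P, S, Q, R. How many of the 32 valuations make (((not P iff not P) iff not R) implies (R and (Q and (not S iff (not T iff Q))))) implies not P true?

24

Initial set: {((((not P iff not P) iff not R) implies (R and (Q and (not S iff (not T iff Q))))) implies not P)}.
((((not P iff not P) iff not R) implies (R and (Q and (not S iff (not T iff Q))))) implies not P): β-rule — branch into not (((not P iff not P) iff not R) implies (R and (Q and (not S iff (not T iff Q)))))  //  not P.
  branch 1 (add not (((not P iff not P) iff not R) implies (R and (Q and (not S iff (not T iff Q)))))):
    not (((not P iff not P) iff not R) implies (R and (Q and (not S iff (not T iff Q))))): α-rule — add ((not P iff not P) iff not R), not (R and (Q and (not S iff (not T iff Q)))).
    ((not P iff not P) iff not R): β-rule — branch into (not P iff not P), not R  //  not (not P iff not P), not not R.
      branch 1.1 (add (not P iff not P), not R):
        not (R and (Q and (not S iff (not T iff Q)))): β-rule — branch into not R  //  not (Q and (not S iff (not T iff Q))).
          branch 1.1.1 (add not R):
            (not P iff not P): β-rule — branch into not P, not P  //  not not P, not not P.
              branch 1.1.1.1 (add not P, not P):
                ○ open, literals {P=false, R=false}.
              branch 1.1.1.2 (add not not P, not not P):
                ○ open, literals {P=true, R=false}.
          branch 1.1.2 (add not (Q and (not S iff (not T iff Q)))):
            (not P iff not P): β-rule — branch into not P, not P  //  not not P, not not P.
              branch 1.1.2.1 (add not P, not P):
                not (Q and (not S iff (not T iff Q))): β-rule — branch into not Q  //  not (not S iff (not T iff Q)).
                  branch 1.1.2.1.1 (add not Q):
                    ○ open, literals {P=false, Q=false, R=false}.
                  branch 1.1.2.1.2 (add not (not S iff (not T iff Q))):
                    not (not S iff (not T iff Q)): β-rule — branch into not S, not (not T iff Q)  //  not not S, (not T iff Q).
                      branch 1.1.2.1.2.1 (add not S, not (not T iff Q)):
                        not (not T iff Q): β-rule — branch into not T, not Q  //  not not T, Q.
                          branch 1.1.2.1.2.1.1 (add not T, not Q):
                            ○ open, literals {P=false, Q=false, R=false, S=false, T=false}.
                          branch 1.1.2.1.2.1.2 (add not not T, Q):
                            ○ open, literals {P=false, Q=true, R=false, S=false, T=true}.
                      branch 1.1.2.1.2.2 (add not not S, (not T iff Q)):
                        (not T iff Q): β-rule — branch into not T, Q  //  not not T, not Q.
                          branch 1.1.2.1.2.2.1 (add not T, Q):
                            ○ open, literals {P=false, Q=true, R=false, S=true, T=false}.
                          branch 1.1.2.1.2.2.2 (add not not T, not Q):
                            ○ open, literals {P=false, Q=false, R=false, S=true, T=true}.
              branch 1.1.2.2 (add not not P, not not P):
                not (Q and (not S iff (not T iff Q))): β-rule — branch into not Q  //  not (not S iff (not T iff Q)).
                  branch 1.1.2.2.1 (add not Q):
                    ○ open, literals {P=true, Q=false, R=false}.
                  branch 1.1.2.2.2 (add not (not S iff (not T iff Q))):
                    not (not S iff (not T iff Q)): β-rule — branch into not S, not (not T iff Q)  //  not not S, (not T iff Q).
                      branch 1.1.2.2.2.1 (add not S, not (not T iff Q)):
                        not (not T iff Q): β-rule — branch into not T, not Q  //  not not T, Q.
                          branch 1.1.2.2.2.1.1 (add not T, not Q):
                            ○ open, literals {P=true, Q=false, R=false, S=false, T=false}.
                          branch 1.1.2.2.2.1.2 (add not not T, Q):
                            ○ open, literals {P=true, Q=true, R=false, S=false, T=true}.
                      branch 1.1.2.2.2.2 (add not not S, (not T iff Q)):
                        (not T iff Q): β-rule — branch into not T, Q  //  not not T, not Q.
                          branch 1.1.2.2.2.2.1 (add not T, Q):
                            ○ open, literals {P=true, Q=true, R=false, S=true, T=false}.
                          branch 1.1.2.2.2.2.2 (add not not T, not Q):
                            ○ open, literals {P=true, Q=false, R=false, S=true, T=true}.
      branch 1.2 (add not (not P iff not P), not not R):
        not (R and (Q and (not S iff (not T iff Q)))): β-rule — branch into not R  //  not (Q and (not S iff (not T iff Q))).
          branch 1.2.1 (add not R):
            × closes — contains both R and not R.
          branch 1.2.2 (add not (Q and (not S iff (not T iff Q)))):
            not (not P iff not P): β-rule — branch into not P, not not P  //  not not P, not P.
              branch 1.2.2.1 (add not P, not not P):
                × closes — contains both P and not P.
              branch 1.2.2.2 (add not not P, not P):
                × closes — contains both P and not P.
  branch 2 (add not P):
    ○ open, literals {P=false}.
3 branches closed, 13 open.
Each open branch fixes some atoms; the unmentioned ones are free. Counting distinct full assignments: branch {P=false, R=false} (T, S, Q) contributes 8 new; branch {P=true, R=false} (T, S, Q) contributes 8 new; branch {P=false, Q=false, R=false} (T, S) contributes 0 new; branch {P=false, Q=false, R=false, S=false, T=false} (none free) contributes 0 new; branch {P=false, Q=true, R=false, S=false, T=true} (none free) contributes 0 new; branch {P=false, Q=true, R=false, S=true, T=false} (none free) contributes 0 new; branch {P=false, Q=false, R=false, S=true, T=true} (none free) contributes 0 new; branch {P=true, Q=false, R=false} (T, S) contributes 0 new; branch {P=true, Q=false, R=false, S=false, T=false} (none free) contributes 0 new; branch {P=true, Q=true, R=false, S=false, T=true} (none free) contributes 0 new; branch {P=true, Q=true, R=false, S=true, T=false} (none free) contributes 0 new; branch {P=true, Q=false, R=false, S=true, T=true} (none free) contributes 0 new; branch {P=false} (T, S, Q, R) contributes 8 new. Total: 24.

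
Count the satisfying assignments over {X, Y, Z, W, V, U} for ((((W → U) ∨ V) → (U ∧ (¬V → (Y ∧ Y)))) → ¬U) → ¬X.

44

Initial set: {T (((((W → U) ∨ V) → (U ∧ (¬V → (Y ∧ Y)))) → ¬U) → ¬X)}.
T (((((W → U) ∨ V) → (U ∧ (¬V → (Y ∧ Y)))) → ¬U) → ¬X): β-rule — branch into F ((((W → U) ∨ V) → (U ∧ (¬V → (Y ∧ Y)))) → ¬U)  //  T ¬X.
  branch 1 (add F ((((W → U) ∨ V) → (U ∧ (¬V → (Y ∧ Y)))) → ¬U)):
    F ((((W → U) ∨ V) → (U ∧ (¬V → (Y ∧ Y)))) → ¬U): α-rule — add T (((W → U) ∨ V) → (U ∧ (¬V → (Y ∧ Y)))), F ¬U.
    T (((W → U) ∨ V) → (U ∧ (¬V → (Y ∧ Y)))): β-rule — branch into F ((W → U) ∨ V)  //  T (U ∧ (¬V → (Y ∧ Y))).
      branch 1.1 (add F ((W → U) ∨ V)):
        F ((W → U) ∨ V): α-rule — add F (W → U), F V.
        F (W → U): α-rule — add T W, F U.
        × closes — contains both U and ¬U.
      branch 1.2 (add T (U ∧ (¬V → (Y ∧ Y)))):
        T (U ∧ (¬V → (Y ∧ Y))): α-rule — add T U, T (¬V → (Y ∧ Y)).
        T (¬V → (Y ∧ Y)): β-rule — branch into F ¬V  //  T (Y ∧ Y).
          branch 1.2.1 (add F ¬V):
            ○ open, literals {U=true, V=true}.
          branch 1.2.2 (add T (Y ∧ Y)):
            T (Y ∧ Y): α-rule — add T Y, T Y.
            ○ open, literals {U=true, Y=true}.
  branch 2 (add T ¬X):
    ○ open, literals {X=false}.
1 branch closed, 3 open.
Each open branch fixes some atoms; the unmentioned ones are free. Counting distinct full assignments: branch {U=true, V=true} (X, Y, Z, W) contributes 16 new; branch {U=true, Y=true} (X, Z, W, V) contributes 8 new; branch {X=false} (Y, Z, W, V, U) contributes 20 new. Total: 44.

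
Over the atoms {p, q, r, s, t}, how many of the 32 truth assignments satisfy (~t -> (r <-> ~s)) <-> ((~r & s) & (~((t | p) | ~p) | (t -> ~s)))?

Initial set: {((~t -> (r <-> ~s)) <-> ((~r & s) & (~((t | p) | ~p) | (t -> ~s))))}.
((~t -> (r <-> ~s)) <-> ((~r & s) & (~((t | p) | ~p) | (t -> ~s)))): β-rule — branch into (~t -> (r <-> ~s)), ((~r & s) & (~((t | p) | ~p) | (t -> ~s)))  //  ~(~t -> (r <-> ~s)), ~((~r & s) & (~((t | p) | ~p) | (t -> ~s))).
  branch 1 (add (~t -> (r <-> ~s)), ((~r & s) & (~((t | p) | ~p) | (t -> ~s)))):
    ((~r & s) & (~((t | p) | ~p) | (t -> ~s))): α-rule — add (~r & s), (~((t | p) | ~p) | (t -> ~s)).
    (~r & s): α-rule — add ~r, s.
    (~t -> (r <-> ~s)): β-rule — branch into ~~t  //  (r <-> ~s).
      branch 1.1 (add ~~t):
        (~((t | p) | ~p) | (t -> ~s)): β-rule — branch into ~((t | p) | ~p)  //  (t -> ~s).
          branch 1.1.1 (add ~((t | p) | ~p)):
            ~((t | p) | ~p): α-rule — add ~(t | p), ~~p.
            ~(t | p): α-rule — add ~t, ~p.
            × closes — contains both t and ~t.
          branch 1.1.2 (add (t -> ~s)):
            (t -> ~s): β-rule — branch into ~t  //  ~s.
              branch 1.1.2.1 (add ~t):
                × closes — contains both t and ~t.
              branch 1.1.2.2 (add ~s):
                × closes — contains both s and ~s.
      branch 1.2 (add (r <-> ~s)):
        (~((t | p) | ~p) | (t -> ~s)): β-rule — branch into ~((t | p) | ~p)  //  (t -> ~s).
          branch 1.2.1 (add ~((t | p) | ~p)):
            ~((t | p) | ~p): α-rule — add ~(t | p), ~~p.
            ~(t | p): α-rule — add ~t, ~p.
            × closes — contains both p and ~p.
          branch 1.2.2 (add (t -> ~s)):
            (r <-> ~s): β-rule — branch into r, ~s  //  ~r, ~~s.
              branch 1.2.2.1 (add r, ~s):
                × closes — contains both r and ~r.
              branch 1.2.2.2 (add ~r, ~~s):
                (t -> ~s): β-rule — branch into ~t  //  ~s.
                  branch 1.2.2.2.1 (add ~t):
                    ○ open, literals {r=false, s=true, t=false}.
                  branch 1.2.2.2.2 (add ~s):
                    × closes — contains both s and ~s.
  branch 2 (add ~(~t -> (r <-> ~s)), ~((~r & s) & (~((t | p) | ~p) | (t -> ~s)))):
    ~(~t -> (r <-> ~s)): α-rule — add ~t, ~(r <-> ~s).
    ~((~r & s) & (~((t | p) | ~p) | (t -> ~s))): β-rule — branch into ~(~r & s)  //  ~(~((t | p) | ~p) | (t -> ~s)).
      branch 2.1 (add ~(~r & s)):
        ~(r <-> ~s): β-rule — branch into r, ~~s  //  ~r, ~s.
          branch 2.1.1 (add r, ~~s):
            ~(~r & s): β-rule — branch into ~~r  //  ~s.
              branch 2.1.1.1 (add ~~r):
                ○ open, literals {r=true, s=true, t=false}.
              branch 2.1.1.2 (add ~s):
                × closes — contains both s and ~s.
          branch 2.1.2 (add ~r, ~s):
            ~(~r & s): β-rule — branch into ~~r  //  ~s.
              branch 2.1.2.1 (add ~~r):
                × closes — contains both r and ~r.
              branch 2.1.2.2 (add ~s):
                ○ open, literals {r=false, s=false, t=false}.
      branch 2.2 (add ~(~((t | p) | ~p) | (t -> ~s))):
        ~(~((t | p) | ~p) | (t -> ~s)): α-rule — add ~~((t | p) | ~p), ~(t -> ~s).
        ~(t -> ~s): α-rule — add t, ~~s.
        × closes — contains both t and ~t.
9 branches closed, 3 open.
Each open branch fixes some atoms; the unmentioned ones are free. Counting distinct full assignments: branch {r=false, s=true, t=false} (p, q) contributes 4 new; branch {r=true, s=true, t=false} (p, q) contributes 4 new; branch {r=false, s=false, t=false} (p, q) contributes 4 new. Total: 12.

12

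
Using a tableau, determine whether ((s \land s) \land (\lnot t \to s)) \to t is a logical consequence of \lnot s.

Initial set: {T \lnot s; F (((s \land s) \land (\lnot t \to s)) \to t)}.
F (((s \land s) \land (\lnot t \to s)) \to t): α-rule — add T ((s \land s) \land (\lnot t \to s)), F t.
T ((s \land s) \land (\lnot t \to s)): α-rule — add T (s \land s), T (\lnot t \to s).
T (s \land s): α-rule — add T s, T s.
× closes — contains both s and \lnot s.
All 1 branch closes.
Every branch closed, so the premises entail the conclusion.

Yes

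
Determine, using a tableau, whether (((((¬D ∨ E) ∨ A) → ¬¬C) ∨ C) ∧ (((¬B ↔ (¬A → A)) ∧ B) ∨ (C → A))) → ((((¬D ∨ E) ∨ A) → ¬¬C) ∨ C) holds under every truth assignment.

Assume the negation and expand:
Initial set: {F ((((((¬D ∨ E) ∨ A) → ¬¬C) ∨ C) ∧ (((¬B ↔ (¬A → A)) ∧ B) ∨ (C → A))) → ((((¬D ∨ E) ∨ A) → ¬¬C) ∨ C))}.
F ((((((¬D ∨ E) ∨ A) → ¬¬C) ∨ C) ∧ (((¬B ↔ (¬A → A)) ∧ B) ∨ (C → A))) → ((((¬D ∨ E) ∨ A) → ¬¬C) ∨ C)): α-rule — add T (((((¬D ∨ E) ∨ A) → ¬¬C) ∨ C) ∧ (((¬B ↔ (¬A → A)) ∧ B) ∨ (C → A))), F ((((¬D ∨ E) ∨ A) → ¬¬C) ∨ C).
T (((((¬D ∨ E) ∨ A) → ¬¬C) ∨ C) ∧ (((¬B ↔ (¬A → A)) ∧ B) ∨ (C → A))): α-rule — add T ((((¬D ∨ E) ∨ A) → ¬¬C) ∨ C), T (((¬B ↔ (¬A → A)) ∧ B) ∨ (C → A)).
F ((((¬D ∨ E) ∨ A) → ¬¬C) ∨ C): α-rule — add F (((¬D ∨ E) ∨ A) → ¬¬C), F C.
F (((¬D ∨ E) ∨ A) → ¬¬C): α-rule — add T ((¬D ∨ E) ∨ A), F ¬¬C.
F ¬¬C: drop double negation, giving F C.
T ((((¬D ∨ E) ∨ A) → ¬¬C) ∨ C): β-rule — branch into T (((¬D ∨ E) ∨ A) → ¬¬C)  //  T C.
  branch 1 (add T (((¬D ∨ E) ∨ A) → ¬¬C)):
    T (((¬B ↔ (¬A → A)) ∧ B) ∨ (C → A)): β-rule — branch into T ((¬B ↔ (¬A → A)) ∧ B)  //  T (C → A).
      branch 1.1 (add T ((¬B ↔ (¬A → A)) ∧ B)):
        T ((¬B ↔ (¬A → A)) ∧ B): α-rule — add T (¬B ↔ (¬A → A)), T B.
        T ((¬D ∨ E) ∨ A): β-rule — branch into T (¬D ∨ E)  //  T A.
          branch 1.1.1 (add T (¬D ∨ E)):
            T (((¬D ∨ E) ∨ A) → ¬¬C): β-rule — branch into F ((¬D ∨ E) ∨ A)  //  T ¬¬C.
              branch 1.1.1.1 (add F ((¬D ∨ E) ∨ A)):
                F ((¬D ∨ E) ∨ A): α-rule — add F (¬D ∨ E), F A.
                F (¬D ∨ E): α-rule — add F ¬D, F E.
                T (¬B ↔ (¬A → A)): β-rule — branch into T ¬B, T (¬A → A)  //  F ¬B, F (¬A → A).
                  branch 1.1.1.1.1 (add T ¬B, T (¬A → A)):
                    × closes — contains both B and ¬B.
                  branch 1.1.1.1.2 (add F ¬B, F (¬A → A)):
                    F (¬A → A): α-rule — add T ¬A, F A.
                    T (¬D ∨ E): β-rule — branch into T ¬D  //  T E.
                      branch 1.1.1.1.2.1 (add T ¬D):
                        × closes — contains both D and ¬D.
                      branch 1.1.1.1.2.2 (add T E):
                        × closes — contains both E and ¬E.
              branch 1.1.1.2 (add T ¬¬C):
                T ¬¬C: drop double negation, giving T C.
                × closes — contains both C and ¬C.
          branch 1.1.2 (add T A):
            T (((¬D ∨ E) ∨ A) → ¬¬C): β-rule — branch into F ((¬D ∨ E) ∨ A)  //  T ¬¬C.
              branch 1.1.2.1 (add F ((¬D ∨ E) ∨ A)):
                F ((¬D ∨ E) ∨ A): α-rule — add F (¬D ∨ E), F A.
                × closes — contains both A and ¬A.
              branch 1.1.2.2 (add T ¬¬C):
                T ¬¬C: drop double negation, giving T C.
                × closes — contains both C and ¬C.
      branch 1.2 (add T (C → A)):
        T ((¬D ∨ E) ∨ A): β-rule — branch into T (¬D ∨ E)  //  T A.
          branch 1.2.1 (add T (¬D ∨ E)):
            T (((¬D ∨ E) ∨ A) → ¬¬C): β-rule — branch into F ((¬D ∨ E) ∨ A)  //  T ¬¬C.
              branch 1.2.1.1 (add F ((¬D ∨ E) ∨ A)):
                F ((¬D ∨ E) ∨ A): α-rule — add F (¬D ∨ E), F A.
                F (¬D ∨ E): α-rule — add F ¬D, F E.
                T (C → A): β-rule — branch into F C  //  T A.
                  branch 1.2.1.1.1 (add F C):
                    T (¬D ∨ E): β-rule — branch into T ¬D  //  T E.
                      branch 1.2.1.1.1.1 (add T ¬D):
                        × closes — contains both D and ¬D.
                      branch 1.2.1.1.1.2 (add T E):
                        × closes — contains both E and ¬E.
                  branch 1.2.1.1.2 (add T A):
                    × closes — contains both A and ¬A.
              branch 1.2.1.2 (add T ¬¬C):
                T ¬¬C: drop double negation, giving T C.
                × closes — contains both C and ¬C.
          branch 1.2.2 (add T A):
            T (((¬D ∨ E) ∨ A) → ¬¬C): β-rule — branch into F ((¬D ∨ E) ∨ A)  //  T ¬¬C.
              branch 1.2.2.1 (add F ((¬D ∨ E) ∨ A)):
                F ((¬D ∨ E) ∨ A): α-rule — add F (¬D ∨ E), F A.
                × closes — contains both A and ¬A.
              branch 1.2.2.2 (add T ¬¬C):
                T ¬¬C: drop double negation, giving T C.
                × closes — contains both C and ¬C.
  branch 2 (add T C):
    × closes — contains both C and ¬C.
All 13 branches close.
Every branch closed, so the negation is unsatisfiable and the formula is valid.

Valid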